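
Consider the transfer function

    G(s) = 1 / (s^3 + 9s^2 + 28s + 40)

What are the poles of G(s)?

s = -2 ± 2j, -5

The poles are the roots of the denominator s^3 + 9s^2 + 28s + 40 = 0.
Trying s = -5: the polynomial evaluates to 0, so (s + 5) is a factor.
Dividing out leaves s^2 + 4s + 8 = 0.
The quadratic formula then gives s = -2 ± 2j.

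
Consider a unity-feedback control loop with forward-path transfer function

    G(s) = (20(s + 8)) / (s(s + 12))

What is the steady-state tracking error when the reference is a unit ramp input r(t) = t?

e_ss = 0.07500

G(s) has one pole at the origin.
This is a Type 1 system. Kv = lim_{s→0} s·G(s) = 160/12 = 40/3.
e_ss = 1/Kv = 1/(40/3) = 3/40 ≈ 0.07500.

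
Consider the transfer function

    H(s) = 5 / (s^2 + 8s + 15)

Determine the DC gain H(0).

H(0) = 1/3 ≈ 0.3333

Set s = 0: H(0) = (5) / (15) = 1/3.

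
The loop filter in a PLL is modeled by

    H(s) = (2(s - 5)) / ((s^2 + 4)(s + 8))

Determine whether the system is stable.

The poles can be read from the denominator factors: s = ±2j, -8.
Since the simple pole(s) at s = ±2j lie on the jω-axis with none in the right half-plane, the system is marginally stable.

marginally stable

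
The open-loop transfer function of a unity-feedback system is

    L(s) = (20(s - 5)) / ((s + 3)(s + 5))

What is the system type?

The denominator has no factor of s at the origin — no free integrator — so this is a Type 0 system.

Type 0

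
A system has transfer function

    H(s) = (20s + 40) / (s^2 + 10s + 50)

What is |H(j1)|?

Substitute s = j1: numerator = 40 + j20, denominator = 49 + j10.
|H(j1)| = |40 + j20| / |49 + j10| = 44.721 / 50.010 ≈ 0.8942.

|H(j1)| ≈ 0.8942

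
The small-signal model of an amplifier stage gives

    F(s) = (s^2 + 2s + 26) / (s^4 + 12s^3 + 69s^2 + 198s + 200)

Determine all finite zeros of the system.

Set the numerator to zero: s^2 + 2s + 26 = 0.
Factoring: (s^2 + 2s + 26) = 0.

s = -1 + 5j, -1 - 5j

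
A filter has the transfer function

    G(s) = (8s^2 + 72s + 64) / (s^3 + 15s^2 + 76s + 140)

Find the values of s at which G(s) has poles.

s = -4 ± 2j, -7

The poles are the roots of the denominator s^3 + 15s^2 + 76s + 140 = 0.
Trying s = -7: the polynomial evaluates to 0, so (s + 7) is a factor.
Dividing out leaves s^2 + 8s + 20 = 0.
The quadratic formula then gives s = -4 ± 2j.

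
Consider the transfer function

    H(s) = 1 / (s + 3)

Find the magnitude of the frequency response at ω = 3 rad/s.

Substitute s = j3: numerator = 1, denominator = 3 + j3.
|H(j3)| = |1| / |3 + j3| = 1 / 4.2426 ≈ 0.2357.

|H(j3)| ≈ 0.2357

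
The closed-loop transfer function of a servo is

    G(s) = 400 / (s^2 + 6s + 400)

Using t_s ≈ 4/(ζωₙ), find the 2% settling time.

Comparing s^2 + 6s + 400 to s^2 + 2ζωₙs + ωₙ²: ωₙ = 20 rad/s and ζ = 6/(2·20) = 0.15.
ζωₙ = 6/2 = 3, so t_s ≈ 4/(ζωₙ) = 4/3 ≈ 1.333 s.

t_s ≈ 1.333 s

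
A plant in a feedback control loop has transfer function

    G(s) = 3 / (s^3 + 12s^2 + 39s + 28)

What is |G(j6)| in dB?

Substitute s = j6: numerator = 3, denominator = -404 + j18.
|G(j6)| = |3| / |-404 + j18| = 3 / 404.40 ≈ 0.007418.
In decibels: 20·log₁₀(0.007418) ≈ -42.6 dB.

|G(j6)|_dB ≈ -42.6 dB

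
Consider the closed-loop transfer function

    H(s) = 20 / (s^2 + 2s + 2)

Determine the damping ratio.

Compare the denominator to the standard form s^2 + 2ζωₙs + ωₙ².
ωₙ² = 2, so ωₙ = √2 ≈ 1.414 rad/s.
2ζωₙ = 2, so ζ = 2/(2·√2) ≈ 0.7071.
With ζ = 0.7071 the response is underdamped.

ζ ≈ 0.7071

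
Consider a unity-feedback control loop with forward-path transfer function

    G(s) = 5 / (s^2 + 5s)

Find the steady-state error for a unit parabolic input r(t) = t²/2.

e_ss = ∞

G(s) has one pole at the origin.
This is a Type 1 system; Ka = lim_{s→0} s^2·G(s) = 0, so the steady-state error for a parabola input is infinite.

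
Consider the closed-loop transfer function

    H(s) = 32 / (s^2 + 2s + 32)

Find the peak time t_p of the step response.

t_p ≈ 0.5642 s

Comparing s^2 + 2s + 32 to s^2 + 2ζωₙs + ωₙ²: ωₙ = √32 ≈ 5.657 rad/s and ζ = 2/(2·√32) ≈ 0.1768.
ζωₙ = 2/2 = 1, so ω_d = ωₙ√(1−ζ²) = √(ωₙ² − (ζωₙ)²) = √(32 − 1²) = √31 ≈ 5.568 rad/s.
t_p = π/ω_d = π/5.568 ≈ 0.5642 s.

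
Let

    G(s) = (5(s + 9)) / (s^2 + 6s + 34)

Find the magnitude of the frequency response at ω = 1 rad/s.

|G(j1)| ≈ 1.350

Substitute s = j1: numerator = 45 + j5, denominator = 33 + j6.
|G(j1)| = |45 + j5| / |33 + j6| = 45.277 / 33.541 ≈ 1.350.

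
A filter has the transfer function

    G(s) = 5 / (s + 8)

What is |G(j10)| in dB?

Substitute s = j10: numerator = 5, denominator = 8 + j10.
|G(j10)| = |5| / |8 + j10| = 5 / 12.806 ≈ 0.3904.
In decibels: 20·log₁₀(0.3904) ≈ -8.17 dB.

|G(j10)|_dB ≈ -8.17 dB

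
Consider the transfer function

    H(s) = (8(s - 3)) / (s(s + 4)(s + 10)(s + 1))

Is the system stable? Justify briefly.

marginally stable

The poles can be read from the denominator factors: s = 0, -4, -10, -1.
Since the simple pole(s) at s = 0 lie on the jω-axis with none in the right half-plane, the system is marginally stable.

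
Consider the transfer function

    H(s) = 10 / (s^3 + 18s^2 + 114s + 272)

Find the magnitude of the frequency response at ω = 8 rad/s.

|H(j8)| ≈ 0.01035

Substitute s = j8: numerator = 10, denominator = -880 + j400.
|H(j8)| = |10| / |-880 + j400| = 10 / 966.64 ≈ 0.01035.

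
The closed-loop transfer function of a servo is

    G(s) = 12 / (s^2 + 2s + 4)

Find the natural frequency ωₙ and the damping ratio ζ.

ωₙ = 2 rad/s, ζ = 0.5

Compare the denominator to the standard form s^2 + 2ζωₙs + ωₙ².
ωₙ² = 4, so ωₙ = 2 rad/s.
2ζωₙ = 2, so ζ = 2/(2·2) = 0.5.
With ζ = 0.5 the response is underdamped.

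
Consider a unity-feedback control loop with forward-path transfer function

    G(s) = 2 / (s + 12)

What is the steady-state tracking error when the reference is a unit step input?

G(s) has no poles at the origin.
This is a Type 0 system. Kp = lim_{s→0} G(s) = 2/12 = 1/6.
e_ss = 1/(1 + Kp) = 1/(1 + 1/6) = 6/7 ≈ 0.8571.

e_ss = 0.8571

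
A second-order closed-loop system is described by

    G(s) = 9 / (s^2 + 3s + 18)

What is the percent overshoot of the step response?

Comparing s^2 + 3s + 18 to s^2 + 2ζωₙs + ωₙ²: ωₙ = √18 ≈ 4.243 rad/s and ζ = 3/(2·√18) ≈ 0.3536.
%OS = 100·exp(−πζ/√(1−ζ²)) = 100·exp(−π·0.3536/√(1−0.3536²)) ≈ 30.5%.

%OS ≈ 30.5%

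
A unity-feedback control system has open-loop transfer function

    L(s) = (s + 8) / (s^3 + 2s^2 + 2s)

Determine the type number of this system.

The denominator has 1 factor of s at the origin (free integrator), so this is a Type 1 system.

Type 1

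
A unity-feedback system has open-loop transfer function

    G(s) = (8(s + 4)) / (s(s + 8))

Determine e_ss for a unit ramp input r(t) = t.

e_ss = 0.2500

G(s) has one pole at the origin.
This is a Type 1 system. Kv = lim_{s→0} s·G(s) = 32/8 = 4.
e_ss = 1/Kv = 1/(4) = 1/4 ≈ 0.2500.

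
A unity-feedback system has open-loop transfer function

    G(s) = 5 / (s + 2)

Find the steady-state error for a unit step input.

e_ss = 0.2857

G(s) has no poles at the origin.
This is a Type 0 system. Kp = lim_{s→0} G(s) = 5/2.
e_ss = 1/(1 + Kp) = 1/(1 + 5/2) = 2/7 ≈ 0.2857.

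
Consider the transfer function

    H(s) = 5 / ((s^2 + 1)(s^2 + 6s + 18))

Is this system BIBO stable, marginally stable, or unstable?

marginally stable

The poles can be read from the denominator factors: s = j, -j, -3 + 3j, -3 - 3j.
Since the simple pole(s) at s = j, -j lie on the jω-axis with none in the right half-plane, the system is marginally stable.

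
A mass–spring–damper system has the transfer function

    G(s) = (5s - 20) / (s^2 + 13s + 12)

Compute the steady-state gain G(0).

G(0) = -5/3 ≈ -1.667

Set s = 0: G(0) = (-20) / (12) = -5/3.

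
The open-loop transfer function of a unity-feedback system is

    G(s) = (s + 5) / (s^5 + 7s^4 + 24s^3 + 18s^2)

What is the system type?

Type 2

Factor s from the denominator: s^5 + 7s^4 + 24s^3 + 18s^2 = s^2·(s^3 + 7s^2 + 24s + 18).
There are 2 poles at the origin, so the system is Type 2.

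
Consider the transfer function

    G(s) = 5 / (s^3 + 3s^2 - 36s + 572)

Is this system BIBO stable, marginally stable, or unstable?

The denominator s^3 + 3s^2 - 36s + 572 factors as (s^2 - 8s + 52)(s + 11), giving poles at s = 4 ± 6j, -11.
Since the pole(s) at s = 4 + 6j, 4 - 6j lie in the right half-plane, the system is unstable.

unstable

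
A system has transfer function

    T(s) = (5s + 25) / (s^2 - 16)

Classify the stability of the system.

The denominator s^2 - 16 factors as (s - 4)(s + 4), giving poles at s = 4, -4.
Since the pole(s) at s = 4 lie in the right half-plane, the system is unstable.

unstable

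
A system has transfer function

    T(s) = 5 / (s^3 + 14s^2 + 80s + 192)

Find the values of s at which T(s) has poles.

s = -4 ± 4j, -6

The poles are the roots of the denominator s^3 + 14s^2 + 80s + 192 = 0.
Trying s = -6: the polynomial evaluates to 0, so (s + 6) is a factor.
Dividing out leaves s^2 + 8s + 32 = 0.
The quadratic formula then gives s = -4 ± 4j.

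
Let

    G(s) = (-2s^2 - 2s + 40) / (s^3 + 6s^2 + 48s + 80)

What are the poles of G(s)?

The poles are the roots of the denominator s^3 + 6s^2 + 48s + 80 = 0.
Trying s = -2: the polynomial evaluates to 0, so (s + 2) is a factor.
Dividing out leaves s^2 + 4s + 40 = 0.
The quadratic formula then gives s = -2 ± 6j.

s = -2 + 6j, -2 - 6j, -2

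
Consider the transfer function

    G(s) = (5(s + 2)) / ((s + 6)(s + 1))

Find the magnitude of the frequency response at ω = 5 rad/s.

|G(j5)| ≈ 0.6761

Substitute s = j5: numerator = 10 + j25, denominator = -19 + j35.
|G(j5)| = |10 + j25| / |-19 + j35| = 26.926 / 39.825 ≈ 0.6761.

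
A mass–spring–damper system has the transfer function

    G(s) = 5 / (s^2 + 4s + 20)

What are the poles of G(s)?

The poles are the roots of the denominator s^2 + 4s + 20 = 0.
Using the quadratic formula: s = (-4 ± √(-64))/2 = -2 ± 4j.

s = -2 ± 4j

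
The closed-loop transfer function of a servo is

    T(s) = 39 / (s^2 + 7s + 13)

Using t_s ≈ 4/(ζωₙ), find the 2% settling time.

Comparing s^2 + 7s + 13 to s^2 + 2ζωₙs + ωₙ²: ωₙ = √13 ≈ 3.606 rad/s and ζ = 7/(2·√13) ≈ 0.9707.
ζωₙ = 7/2 = 3.5, so t_s ≈ 4/(ζωₙ) = 4/3.5 ≈ 1.143 s.

t_s ≈ 1.143 s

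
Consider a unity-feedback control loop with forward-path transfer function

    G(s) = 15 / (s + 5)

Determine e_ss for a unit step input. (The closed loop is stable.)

G(s) has no poles at the origin.
This is a Type 0 system. Kp = lim_{s→0} G(s) = 15/5 = 3.
e_ss = 1/(1 + Kp) = 1/(1 + 3) = 1/4 ≈ 0.2500.

e_ss = 0.2500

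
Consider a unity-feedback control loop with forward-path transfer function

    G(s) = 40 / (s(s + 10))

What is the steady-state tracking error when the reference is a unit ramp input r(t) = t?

e_ss = 0.2500

G(s) has one pole at the origin.
This is a Type 1 system. Kv = lim_{s→0} s·G(s) = 40/10 = 4.
e_ss = 1/Kv = 1/(4) = 1/4 ≈ 0.2500.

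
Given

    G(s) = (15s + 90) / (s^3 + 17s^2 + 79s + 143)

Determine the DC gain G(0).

Set s = 0: G(0) = (90) / (143) = 90/143.

G(0) = 90/143 ≈ 0.6294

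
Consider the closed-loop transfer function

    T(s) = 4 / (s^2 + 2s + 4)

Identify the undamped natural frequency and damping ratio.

Compare the denominator to the standard form s^2 + 2ζωₙs + ωₙ².
ωₙ² = 4, so ωₙ = 2 rad/s.
2ζωₙ = 2, so ζ = 2/(2·2) = 0.5.
With ζ = 0.5 the response is underdamped.

ωₙ = 2 rad/s, ζ = 0.5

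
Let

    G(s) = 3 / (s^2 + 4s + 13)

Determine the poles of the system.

The poles are the roots of the denominator s^2 + 4s + 13 = 0.
Using the quadratic formula: s = (-4 ± √(-36))/2 = -2 ± 3j.

s = -2 + 3j, -2 - 3j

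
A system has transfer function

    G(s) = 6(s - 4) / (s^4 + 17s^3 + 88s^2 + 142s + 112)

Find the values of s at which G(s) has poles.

The poles are the roots of the denominator s^4 + 17s^3 + 88s^2 + 142s + 112 = 0.
Trying s = -7: the polynomial evaluates to 0, so (s + 7) is a factor.
Dividing out leaves s^3 + 10s^2 + 18s + 16 = 0.
This factors further as (s^2 + 2s + 2)(s + 8) = 0.

s = -1 ± j, -7, -8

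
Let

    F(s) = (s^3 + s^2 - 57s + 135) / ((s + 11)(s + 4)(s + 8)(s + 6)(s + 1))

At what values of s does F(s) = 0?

Set the numerator to zero: s^3 + s^2 - 57s + 135 = 0.
Factoring: (s - 5)(s + 9)(s - 3) = 0.

s = 5, -9, 3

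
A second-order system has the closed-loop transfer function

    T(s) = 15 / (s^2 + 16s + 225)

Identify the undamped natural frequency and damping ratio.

Compare the denominator to the standard form s^2 + 2ζωₙs + ωₙ².
ωₙ² = 225, so ωₙ = 15 rad/s.
2ζωₙ = 16, so ζ = 16/(2·15) ≈ 0.5333.

ωₙ = 15 rad/s, ζ ≈ 0.5333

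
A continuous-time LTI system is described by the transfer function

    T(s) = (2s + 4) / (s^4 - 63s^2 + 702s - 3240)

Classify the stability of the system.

The denominator s^4 - 63s^2 + 702s - 3240 factors as (s - 6)(s + 12)(s^2 - 6s + 45), giving poles at s = 6, -12, 3 + 6j, 3 - 6j.
Since the pole(s) at s = 6, 3 + 6j, 3 - 6j lie in the right half-plane, the system is unstable.

unstable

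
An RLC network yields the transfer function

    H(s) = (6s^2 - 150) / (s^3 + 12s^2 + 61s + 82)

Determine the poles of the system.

The poles are the roots of the denominator s^3 + 12s^2 + 61s + 82 = 0.
Trying s = -2: the polynomial evaluates to 0, so (s + 2) is a factor.
Dividing out leaves s^2 + 10s + 41 = 0.
The quadratic formula then gives s = -5 ± 4j.

s = -5 ± 4j, -2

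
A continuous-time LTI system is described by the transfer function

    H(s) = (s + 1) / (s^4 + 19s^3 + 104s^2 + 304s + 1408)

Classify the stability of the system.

marginally stable

The denominator s^4 + 19s^3 + 104s^2 + 304s + 1408 factors as (s^2 + 16)(s + 8)(s + 11), giving poles at s = ±4j, -8, -11.
Since the simple pole(s) at s = 4j, -4j lie on the jω-axis with none in the right half-plane, the system is marginally stable.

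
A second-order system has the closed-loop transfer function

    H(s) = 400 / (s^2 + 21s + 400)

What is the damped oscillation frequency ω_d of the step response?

ω_d ≈ 17.02 rad/s

Comparing s^2 + 21s + 400 to s^2 + 2ζωₙs + ωₙ²: ωₙ = 20 rad/s and ζ = 21/(2·20) = 0.525.
ζωₙ = 21/2 = 10.5, so ω_d = ωₙ√(1−ζ²) = √(ωₙ² − (ζωₙ)²) = √(400 − 10.5²) = √289.75 ≈ 17.02 rad/s.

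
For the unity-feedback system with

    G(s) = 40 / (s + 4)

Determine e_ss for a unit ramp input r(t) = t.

G(s) has no poles at the origin.
This is a Type 0 system; Kv = lim_{s→0} s·G(s) = 0, so the steady-state error for a ramp input is infinite.

e_ss = ∞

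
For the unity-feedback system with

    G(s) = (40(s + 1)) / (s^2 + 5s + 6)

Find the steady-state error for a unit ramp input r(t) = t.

G(s) has no poles at the origin.
This is a Type 0 system; Kv = lim_{s→0} s·G(s) = 0, so the steady-state error for a ramp input is infinite.

e_ss = ∞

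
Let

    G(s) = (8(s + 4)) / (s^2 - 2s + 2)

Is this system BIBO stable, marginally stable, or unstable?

unstable

The poles can be read from the denominator factors: s = 1 + j, 1 - j.
Since the pole(s) at s = 1 + j, 1 - j lie in the right half-plane, the system is unstable.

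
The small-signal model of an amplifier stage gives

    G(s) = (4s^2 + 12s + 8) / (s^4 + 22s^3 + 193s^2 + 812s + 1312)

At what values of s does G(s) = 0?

Set the numerator to zero: 4s^2 + 12s + 8 = 0, i.e. 4·(s^2 + 3s + 2) = 0.
Factoring: (s + 2)(s + 1) = 0.

s = -2, -1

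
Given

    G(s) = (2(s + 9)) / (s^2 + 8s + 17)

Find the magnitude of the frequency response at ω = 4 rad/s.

|G(j4)| ≈ 0.6153

Substitute s = j4: numerator = 18 + j8, denominator = 1 + j32.
|G(j4)| = |18 + j8| / |1 + j32| = 19.698 / 32.016 ≈ 0.6153.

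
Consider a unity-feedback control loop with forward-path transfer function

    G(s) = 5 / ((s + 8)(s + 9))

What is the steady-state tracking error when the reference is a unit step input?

G(s) has no poles at the origin.
This is a Type 0 system. Kp = lim_{s→0} G(s) = 5/72.
e_ss = 1/(1 + Kp) = 1/(1 + 5/72) = 72/77 ≈ 0.9351.

e_ss = 0.9351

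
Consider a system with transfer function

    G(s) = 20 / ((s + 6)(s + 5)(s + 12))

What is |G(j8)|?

|G(j8)| ≈ 0.01470

Substitute s = j8: numerator = 20, denominator = -1112 + j784.
|G(j8)| = |20| / |-1112 + j784| = 20 / 1360.6 ≈ 0.01470.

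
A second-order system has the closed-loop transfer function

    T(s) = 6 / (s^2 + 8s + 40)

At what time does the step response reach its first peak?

t_p ≈ 0.6413 s

Comparing s^2 + 8s + 40 to s^2 + 2ζωₙs + ωₙ²: ωₙ = √40 ≈ 6.325 rad/s and ζ = 8/(2·√40) ≈ 0.6325.
ζωₙ = 8/2 = 4, so ω_d = ωₙ√(1−ζ²) = √(ωₙ² − (ζωₙ)²) = √(40 − 4²) = √24 ≈ 4.899 rad/s.
t_p = π/ω_d = π/4.899 ≈ 0.6413 s.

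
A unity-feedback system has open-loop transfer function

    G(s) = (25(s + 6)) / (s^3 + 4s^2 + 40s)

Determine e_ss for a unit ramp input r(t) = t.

G(s) has one pole at the origin.
This is a Type 1 system. Kv = lim_{s→0} s·G(s) = 150/40 = 15/4.
e_ss = 1/Kv = 1/(15/4) = 4/15 ≈ 0.2667.

e_ss = 0.2667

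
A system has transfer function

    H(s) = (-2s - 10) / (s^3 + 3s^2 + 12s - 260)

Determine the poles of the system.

The poles are the roots of the denominator s^3 + 3s^2 + 12s - 260 = 0.
Trying s = 5: the polynomial evaluates to 0, so (s - 5) is a factor.
Dividing out leaves s^2 + 8s + 52 = 0.
The quadratic formula then gives s = -4 ± 6j.

s = -4 ± 6j, 5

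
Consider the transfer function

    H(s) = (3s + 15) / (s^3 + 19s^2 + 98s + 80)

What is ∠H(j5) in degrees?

∠H(j5) ≈ -92.26°

At s = j5: numerator = 15 + j15, denominator = -395 + j365.
∠H = ∠num − ∠den = 45° − (137.26°) = -92.26°.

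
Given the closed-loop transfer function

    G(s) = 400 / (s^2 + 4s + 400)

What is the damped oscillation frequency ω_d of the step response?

ω_d ≈ 19.90 rad/s

Comparing s^2 + 4s + 400 to s^2 + 2ζωₙs + ωₙ²: ωₙ = 20 rad/s and ζ = 4/(2·20) = 0.1.
ζωₙ = 4/2 = 2, so ω_d = ωₙ√(1−ζ²) = √(ωₙ² − (ζωₙ)²) = √(400 − 2²) = √396 ≈ 19.90 rad/s.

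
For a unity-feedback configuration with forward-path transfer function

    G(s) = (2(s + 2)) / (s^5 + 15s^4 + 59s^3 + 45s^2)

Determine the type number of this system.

Type 2

The denominator has 2 factors of s at the origin (free integrators), so this is a Type 2 system.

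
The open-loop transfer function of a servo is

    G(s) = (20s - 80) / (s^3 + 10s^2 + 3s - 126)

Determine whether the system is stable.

unstable

The denominator s^3 + 10s^2 + 3s - 126 factors as (s - 3)(s + 7)(s + 6), giving poles at s = 3, -7, -6.
Since the pole(s) at s = 3 lie in the right half-plane, the system is unstable.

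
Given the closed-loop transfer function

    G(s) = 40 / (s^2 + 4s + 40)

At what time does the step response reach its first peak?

Comparing s^2 + 4s + 40 to s^2 + 2ζωₙs + ωₙ²: ωₙ = √40 ≈ 6.325 rad/s and ζ = 4/(2·√40) ≈ 0.3162.
ζωₙ = 4/2 = 2, so ω_d = ωₙ√(1−ζ²) = √(ωₙ² − (ζωₙ)²) = √(40 − 2²) = √36 = 6 rad/s.
t_p = π/ω_d = π/6 ≈ 0.5236 s.

t_p ≈ 0.5236 s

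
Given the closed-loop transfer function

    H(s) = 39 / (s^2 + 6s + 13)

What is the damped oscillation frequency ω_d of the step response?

ω_d = 2 rad/s

Comparing s^2 + 6s + 13 to s^2 + 2ζωₙs + ωₙ²: ωₙ = √13 ≈ 3.606 rad/s and ζ = 6/(2·√13) ≈ 0.8321.
ζωₙ = 6/2 = 3, so ω_d = ωₙ√(1−ζ²) = √(ωₙ² − (ζωₙ)²) = √(13 − 3²) = √4 = 2 rad/s.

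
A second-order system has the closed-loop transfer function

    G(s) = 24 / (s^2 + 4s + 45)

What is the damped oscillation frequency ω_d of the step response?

Comparing s^2 + 4s + 45 to s^2 + 2ζωₙs + ωₙ²: ωₙ = √45 ≈ 6.708 rad/s and ζ = 4/(2·√45) ≈ 0.2981.
ζωₙ = 4/2 = 2, so ω_d = ωₙ√(1−ζ²) = √(ωₙ² − (ζωₙ)²) = √(45 − 2²) = √41 ≈ 6.403 rad/s.

ω_d ≈ 6.403 rad/s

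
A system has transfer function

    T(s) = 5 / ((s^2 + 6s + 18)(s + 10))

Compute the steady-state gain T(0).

Set s = 0: T(0) = (5) / (180) = 1/36.

T(0) = 1/36 ≈ 0.02778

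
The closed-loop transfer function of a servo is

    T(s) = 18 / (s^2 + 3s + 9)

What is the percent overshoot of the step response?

Comparing s^2 + 3s + 9 to s^2 + 2ζωₙs + ωₙ²: ωₙ = 3 rad/s and ζ = 3/(2·3) = 0.5.
%OS = 100·exp(−πζ/√(1−ζ²)) = 100·exp(−π·0.5/√(1−0.5²)) ≈ 16.3%.

%OS ≈ 16.3%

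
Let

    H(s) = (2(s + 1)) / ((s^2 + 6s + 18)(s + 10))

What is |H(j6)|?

Substitute s = j6: numerator = 2 + j12, denominator = -396 + j252.
|H(j6)| = |2 + j12| / |-396 + j252| = 12.166 / 469.38 ≈ 0.02592.

|H(j6)| ≈ 0.02592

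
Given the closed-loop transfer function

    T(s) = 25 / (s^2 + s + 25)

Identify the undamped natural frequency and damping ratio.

Compare the denominator to the standard form s^2 + 2ζωₙs + ωₙ².
ωₙ² = 25, so ωₙ = 5 rad/s.
2ζωₙ = 1, so ζ = 1/(2·5) = 0.1.
With ζ = 0.1 the response is underdamped.

ωₙ = 5 rad/s, ζ = 0.1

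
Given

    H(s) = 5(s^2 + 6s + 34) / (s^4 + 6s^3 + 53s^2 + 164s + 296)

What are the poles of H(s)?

s = -1 + 6j, -1 - 6j, -2 + 2j, -2 - 2j

The poles are the roots of the denominator s^4 + 6s^3 + 53s^2 + 164s + 296 = 0.
No real roots exist; factor into two real quadratics: (s^2 + 2s + 37)(s^2 + 4s + 8) = 0.
Each quadratic gives a conjugate pair via the quadratic formula.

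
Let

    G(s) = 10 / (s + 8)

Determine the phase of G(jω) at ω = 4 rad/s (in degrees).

∠G(j4) ≈ -26.57°

At s = j4: numerator = 10, denominator = 8 + j4.
∠G = ∠num − ∠den = 0° − (26.565°) = -26.57°.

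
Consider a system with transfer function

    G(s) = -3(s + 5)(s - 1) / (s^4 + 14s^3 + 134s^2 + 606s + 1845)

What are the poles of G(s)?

s = -4 + 5j, -4 - 5j, -3 + 6j, -3 - 6j

The poles are the roots of the denominator s^4 + 14s^3 + 134s^2 + 606s + 1845 = 0.
No real roots exist; factor into two real quadratics: (s^2 + 8s + 41)(s^2 + 6s + 45) = 0.
Each quadratic gives a conjugate pair via the quadratic formula.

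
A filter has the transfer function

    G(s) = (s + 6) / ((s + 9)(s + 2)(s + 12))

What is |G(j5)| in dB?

Substitute s = j5: numerator = 6 + j5, denominator = -359 + j625.
|G(j5)| = |6 + j5| / |-359 + j625| = 7.8102 / 720.77 ≈ 0.01084.
In decibels: 20·log₁₀(0.01084) ≈ -39.3 dB.

|G(j5)|_dB ≈ -39.3 dB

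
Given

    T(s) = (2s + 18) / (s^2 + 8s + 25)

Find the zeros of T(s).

Set the numerator to zero: 2s + 18 = 0, i.e. 2·(s + 9) = 0.
So s = -9.

s = -9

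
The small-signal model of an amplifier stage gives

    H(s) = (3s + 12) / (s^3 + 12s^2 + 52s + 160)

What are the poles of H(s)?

s = -2 ± 4j, -8

The poles are the roots of the denominator s^3 + 12s^2 + 52s + 160 = 0.
Trying s = -8: the polynomial evaluates to 0, so (s + 8) is a factor.
Dividing out leaves s^2 + 4s + 20 = 0.
The quadratic formula then gives s = -2 ± 4j.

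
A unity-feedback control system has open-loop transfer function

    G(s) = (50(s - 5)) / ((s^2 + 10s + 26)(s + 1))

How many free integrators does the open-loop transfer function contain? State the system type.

The denominator has no factor of s at the origin — no free integrator — so this is a Type 0 system.

Type 0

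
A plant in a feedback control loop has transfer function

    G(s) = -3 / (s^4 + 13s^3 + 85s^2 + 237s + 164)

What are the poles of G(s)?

The poles are the roots of the denominator s^4 + 13s^3 + 85s^2 + 237s + 164 = 0.
Trying s = -4: the polynomial evaluates to 0, so (s + 4) is a factor.
Dividing out leaves s^3 + 9s^2 + 49s + 41 = 0.
This factors further as (s^2 + 8s + 41)(s + 1) = 0.

s = -4 + 5j, -4 - 5j, -4, -1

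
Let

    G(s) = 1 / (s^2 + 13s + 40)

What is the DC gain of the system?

G(0) = 1/40 ≈ 0.02500

Set s = 0: G(0) = (1) / (40) = 1/40.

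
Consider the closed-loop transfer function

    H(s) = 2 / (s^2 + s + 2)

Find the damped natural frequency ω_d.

ω_d ≈ 1.323 rad/s

Comparing s^2 + s + 2 to s^2 + 2ζωₙs + ωₙ²: ωₙ = √2 ≈ 1.414 rad/s and ζ = 1/(2·√2) ≈ 0.3536.
ζωₙ = 1/2 = 0.5, so ω_d = ωₙ√(1−ζ²) = √(ωₙ² − (ζωₙ)²) = √(2 − 0.5²) = √1.75 ≈ 1.323 rad/s.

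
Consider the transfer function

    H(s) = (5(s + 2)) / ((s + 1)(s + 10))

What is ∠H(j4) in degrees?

∠H(j4) ≈ -34.33°

At s = j4: numerator = 10 + j20, denominator = -6 + j44.
∠H = ∠num − ∠den = 63.435° − (97.765°) = -34.33°.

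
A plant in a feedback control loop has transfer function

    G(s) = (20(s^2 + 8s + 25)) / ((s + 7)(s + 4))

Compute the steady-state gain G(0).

At s = 0 each factor (s + a) contributes a and each (s^2 + bs + c) contributes c.
G(0) = 20·(25) / ((7) · (4)) = 500/28 = 125/7.

G(0) = 125/7 ≈ 17.86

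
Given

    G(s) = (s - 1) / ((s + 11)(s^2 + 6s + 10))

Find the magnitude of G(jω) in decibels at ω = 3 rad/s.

|G(j3)|_dB ≈ -36.3 dB

Substitute s = j3: numerator = -1 + j3, denominator = -43 + j201.
|G(j3)| = |-1 + j3| / |-43 + j201| = 3.1623 / 205.55 ≈ 0.01538.
In decibels: 20·log₁₀(0.01538) ≈ -36.3 dB.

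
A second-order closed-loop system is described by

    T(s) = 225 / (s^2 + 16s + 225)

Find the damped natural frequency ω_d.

Comparing s^2 + 16s + 225 to s^2 + 2ζωₙs + ωₙ²: ωₙ = 15 rad/s and ζ = 16/(2·15) ≈ 0.5333.
ζωₙ = 16/2 = 8, so ω_d = ωₙ√(1−ζ²) = √(ωₙ² − (ζωₙ)²) = √(225 − 8²) = √161 ≈ 12.69 rad/s.

ω_d ≈ 12.69 rad/s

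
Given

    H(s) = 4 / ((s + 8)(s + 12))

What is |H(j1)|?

Substitute s = j1: numerator = 4, denominator = 95 + j20.
|H(j1)| = |4| / |95 + j20| = 4 / 97.082 ≈ 0.04120.

|H(j1)| ≈ 0.04120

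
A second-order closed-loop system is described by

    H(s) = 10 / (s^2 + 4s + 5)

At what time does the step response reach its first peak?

t_p ≈ 3.142 s

Comparing s^2 + 4s + 5 to s^2 + 2ζωₙs + ωₙ²: ωₙ = √5 ≈ 2.236 rad/s and ζ = 4/(2·√5) ≈ 0.8944.
ζωₙ = 4/2 = 2, so ω_d = ωₙ√(1−ζ²) = √(ωₙ² − (ζωₙ)²) = √(5 − 2²) = √1 = 1 rad/s.
t_p = π/ω_d = π/1 ≈ 3.142 s.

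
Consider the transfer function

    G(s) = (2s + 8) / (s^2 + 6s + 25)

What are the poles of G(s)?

The poles are the roots of the denominator s^2 + 6s + 25 = 0.
Using the quadratic formula: s = (-6 ± √(-64))/2 = -3 ± 4j.

s = -3 + 4j, -3 - 4j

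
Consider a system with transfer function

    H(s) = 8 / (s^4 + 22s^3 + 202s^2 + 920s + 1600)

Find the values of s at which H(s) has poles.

s = -5 + 5j, -5 - 5j, -4, -8

The poles are the roots of the denominator s^4 + 22s^3 + 202s^2 + 920s + 1600 = 0.
Trying s = -4: the polynomial evaluates to 0, so (s + 4) is a factor.
Dividing out leaves s^3 + 18s^2 + 130s + 400 = 0.
This factors further as (s^2 + 10s + 50)(s + 8) = 0.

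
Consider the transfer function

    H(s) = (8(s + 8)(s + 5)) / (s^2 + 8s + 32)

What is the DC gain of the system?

At s = 0 each factor (s + a) contributes a and each (s^2 + bs + c) contributes c.
H(0) = 8·(8) · (5) / ((32)) = 320/32 = 10.

H(0) = 10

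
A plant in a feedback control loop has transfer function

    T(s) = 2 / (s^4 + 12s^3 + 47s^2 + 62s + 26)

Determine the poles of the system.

s = -5 + j, -5 - j, -1, -1

The poles are the roots of the denominator s^4 + 12s^3 + 47s^2 + 62s + 26 = 0.
Trying s = -1: the polynomial evaluates to 0, so (s + 1) is a factor.
Dividing out leaves s^3 + 11s^2 + 36s + 26 = 0.
This factors further as (s^2 + 10s + 26)(s + 1) = 0.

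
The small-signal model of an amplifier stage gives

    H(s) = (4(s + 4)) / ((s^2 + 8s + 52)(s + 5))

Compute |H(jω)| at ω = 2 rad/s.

|H(j2)| ≈ 0.06565

Substitute s = j2: numerator = 16 + j8, denominator = 208 + j176.
|H(j2)| = |16 + j8| / |208 + j176| = 17.889 / 272.47 ≈ 0.06565.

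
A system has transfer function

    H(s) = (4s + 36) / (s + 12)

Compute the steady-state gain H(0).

Set s = 0: H(0) = (36) / (12) = 3.

H(0) = 3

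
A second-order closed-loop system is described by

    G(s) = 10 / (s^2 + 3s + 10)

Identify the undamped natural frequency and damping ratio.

ωₙ ≈ 3.162 rad/s, ζ ≈ 0.4743

Compare the denominator to the standard form s^2 + 2ζωₙs + ωₙ².
ωₙ² = 10, so ωₙ = √10 ≈ 3.162 rad/s.
2ζωₙ = 3, so ζ = 3/(2·√10) ≈ 0.4743.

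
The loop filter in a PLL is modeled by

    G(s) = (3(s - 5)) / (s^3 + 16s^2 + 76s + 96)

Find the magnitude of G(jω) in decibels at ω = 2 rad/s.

Substitute s = j2: numerator = -15 + j6, denominator = 32 + j144.
|G(j2)| = |-15 + j6| / |32 + j144| = 16.155 / 147.51 ≈ 0.1095.
In decibels: 20·log₁₀(0.1095) ≈ -19.2 dB.

|G(j2)|_dB ≈ -19.2 dB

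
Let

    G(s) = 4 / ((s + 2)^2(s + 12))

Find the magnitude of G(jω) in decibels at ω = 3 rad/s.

Substitute s = j3: numerator = 4, denominator = -96 + j129.
|G(j3)| = |4| / |-96 + j129| = 4 / 160.80 ≈ 0.02488.
In decibels: 20·log₁₀(0.02488) ≈ -32.1 dB.

|G(j3)|_dB ≈ -32.1 dB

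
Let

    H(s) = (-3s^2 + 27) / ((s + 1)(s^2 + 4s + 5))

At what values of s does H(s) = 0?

Set the numerator to zero: -3s^2 + 27 = 0, i.e. -3·(s^2 - 9) = 0.
Factoring: (s + 3)(s - 3) = 0.

s = -3, 3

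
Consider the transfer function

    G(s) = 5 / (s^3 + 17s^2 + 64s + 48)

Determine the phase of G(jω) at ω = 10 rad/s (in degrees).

At s = j10: numerator = 5, denominator = -1652 - j360.
∠G = ∠num − ∠den = 0° − (-167.71°) = 167.7°.

∠G(j10) ≈ 167.7°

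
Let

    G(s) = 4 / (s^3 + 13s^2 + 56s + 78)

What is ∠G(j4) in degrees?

At s = j4: numerator = 4, denominator = -130 + j160.
∠G = ∠num − ∠den = 0° − (129.09°) = -129.1°.

∠G(j4) ≈ -129.1°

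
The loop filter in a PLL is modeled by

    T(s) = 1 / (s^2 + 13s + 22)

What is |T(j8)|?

|T(j8)| ≈ 0.008916

Substitute s = j8: numerator = 1, denominator = -42 + j104.
|T(j8)| = |1| / |-42 + j104| = 1 / 112.16 ≈ 0.008916.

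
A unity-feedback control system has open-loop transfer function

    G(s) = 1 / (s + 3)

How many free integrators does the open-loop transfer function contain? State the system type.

Type 0

The denominator has no factor of s at the origin — no free integrator — so this is a Type 0 system.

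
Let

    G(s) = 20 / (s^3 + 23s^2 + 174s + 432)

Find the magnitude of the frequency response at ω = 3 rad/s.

Substitute s = j3: numerator = 20, denominator = 225 + j495.
|G(j3)| = |20| / |225 + j495| = 20 / 543.74 ≈ 0.03678.

|G(j3)| ≈ 0.03678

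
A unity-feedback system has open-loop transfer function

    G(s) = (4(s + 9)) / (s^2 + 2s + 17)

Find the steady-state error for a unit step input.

G(s) has no poles at the origin.
This is a Type 0 system. Kp = lim_{s→0} G(s) = 36/17.
e_ss = 1/(1 + Kp) = 1/(1 + 36/17) = 17/53 ≈ 0.3208.

e_ss = 0.3208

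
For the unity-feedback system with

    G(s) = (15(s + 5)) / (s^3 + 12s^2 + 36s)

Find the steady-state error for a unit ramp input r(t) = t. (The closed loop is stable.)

e_ss = 0.4800

G(s) has one pole at the origin.
This is a Type 1 system. Kv = lim_{s→0} s·G(s) = 75/36 = 25/12.
e_ss = 1/Kv = 1/(25/12) = 12/25 ≈ 0.4800.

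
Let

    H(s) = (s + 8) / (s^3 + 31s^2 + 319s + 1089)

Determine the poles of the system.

The poles are the roots of the denominator s^3 + 31s^2 + 319s + 1089 = 0.
Trying s = -11: the polynomial evaluates to 0, so (s + 11) is a factor.
Dividing out leaves s^2 + 20s + 99 = 0.
Factoring the quadratic: (s + 11)(s + 9) = 0.

s = -11, -11, -9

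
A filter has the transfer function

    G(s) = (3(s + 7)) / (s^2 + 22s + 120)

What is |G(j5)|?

Substitute s = j5: numerator = 21 + j15, denominator = 95 + j110.
|G(j5)| = |21 + j15| / |95 + j110| = 25.807 / 145.34 ≈ 0.1776.

|G(j5)| ≈ 0.1776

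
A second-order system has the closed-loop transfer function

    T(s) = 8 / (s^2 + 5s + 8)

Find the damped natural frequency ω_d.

ω_d ≈ 1.323 rad/s

Comparing s^2 + 5s + 8 to s^2 + 2ζωₙs + ωₙ²: ωₙ = √8 ≈ 2.828 rad/s and ζ = 5/(2·√8) ≈ 0.8839.
ζωₙ = 5/2 = 2.5, so ω_d = ωₙ√(1−ζ²) = √(ωₙ² − (ζωₙ)²) = √(8 − 2.5²) = √1.75 ≈ 1.323 rad/s.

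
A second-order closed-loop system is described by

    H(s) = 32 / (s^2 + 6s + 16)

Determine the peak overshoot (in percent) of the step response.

%OS ≈ 2.84%

Comparing s^2 + 6s + 16 to s^2 + 2ζωₙs + ωₙ²: ωₙ = 4 rad/s and ζ = 6/(2·4) = 0.75.
%OS = 100·exp(−πζ/√(1−ζ²)) = 100·exp(−π·0.75/√(1−0.75²)) ≈ 2.84%.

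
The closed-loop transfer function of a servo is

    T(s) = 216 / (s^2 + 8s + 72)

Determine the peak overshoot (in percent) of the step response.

%OS ≈ 18.7%

Comparing s^2 + 8s + 72 to s^2 + 2ζωₙs + ωₙ²: ωₙ = √72 ≈ 8.485 rad/s and ζ = 8/(2·√72) ≈ 0.4714.
%OS = 100·exp(−πζ/√(1−ζ²)) = 100·exp(−π·0.4714/√(1−0.4714²)) ≈ 18.7%.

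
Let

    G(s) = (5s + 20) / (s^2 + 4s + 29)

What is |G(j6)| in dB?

|G(j6)|_dB ≈ 3.18 dB

Substitute s = j6: numerator = 20 + j30, denominator = -7 + j24.
|G(j6)| = |20 + j30| / |-7 + j24| = 36.056 / 25 ≈ 1.442.
In decibels: 20·log₁₀(1.442) ≈ 3.18 dB.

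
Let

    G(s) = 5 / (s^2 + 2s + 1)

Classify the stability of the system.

stable

The denominator s^2 + 2s + 1 factors as (s + 1)^2, giving poles at s = -1, -1.
Since all poles lie strictly in the left half-plane, the system is stable.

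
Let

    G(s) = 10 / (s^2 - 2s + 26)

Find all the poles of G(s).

s = 1 ± 5j

The poles are the roots of the denominator s^2 - 2s + 26 = 0.
Using the quadratic formula: s = (2 ± √(-100))/2 = 1 ± 5j.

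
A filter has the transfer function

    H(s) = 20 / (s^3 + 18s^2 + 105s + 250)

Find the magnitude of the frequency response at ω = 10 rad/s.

|H(j10)| ≈ 0.01290

Substitute s = j10: numerator = 20, denominator = -1550 + j50.
|H(j10)| = |20| / |-1550 + j50| = 20 / 1550.8 ≈ 0.01290.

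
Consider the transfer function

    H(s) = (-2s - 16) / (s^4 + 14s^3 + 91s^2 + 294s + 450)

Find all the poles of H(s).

The poles are the roots of the denominator s^4 + 14s^3 + 91s^2 + 294s + 450 = 0.
No real roots exist; factor into two real quadratics: (s^2 + 6s + 18)(s^2 + 8s + 25) = 0.
Each quadratic gives a conjugate pair via the quadratic formula.

s = -3 ± 3j, -4 ± 3j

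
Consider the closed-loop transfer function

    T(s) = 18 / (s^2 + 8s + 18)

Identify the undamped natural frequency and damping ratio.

Compare the denominator to the standard form s^2 + 2ζωₙs + ωₙ².
ωₙ² = 18, so ωₙ = √18 ≈ 4.243 rad/s.
2ζωₙ = 8, so ζ = 8/(2·√18) ≈ 0.9428.
With ζ = 0.9428 the response is underdamped.

ωₙ ≈ 4.243 rad/s, ζ ≈ 0.9428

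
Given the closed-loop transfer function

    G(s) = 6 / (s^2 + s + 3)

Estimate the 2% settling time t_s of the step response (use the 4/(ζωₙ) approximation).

t_s ≈ 8 s

Comparing s^2 + s + 3 to s^2 + 2ζωₙs + ωₙ²: ωₙ = √3 ≈ 1.732 rad/s and ζ = 1/(2·√3) ≈ 0.2887.
ζωₙ = 1/2 = 0.5, so t_s ≈ 4/(ζωₙ) = 4/0.5 = 8 s.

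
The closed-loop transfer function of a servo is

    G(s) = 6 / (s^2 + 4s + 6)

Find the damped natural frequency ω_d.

Comparing s^2 + 4s + 6 to s^2 + 2ζωₙs + ωₙ²: ωₙ = √6 ≈ 2.449 rad/s and ζ = 4/(2·√6) ≈ 0.8165.
ζωₙ = 4/2 = 2, so ω_d = ωₙ√(1−ζ²) = √(ωₙ² − (ζωₙ)²) = √(6 − 2²) = √2 ≈ 1.414 rad/s.

ω_d ≈ 1.414 rad/s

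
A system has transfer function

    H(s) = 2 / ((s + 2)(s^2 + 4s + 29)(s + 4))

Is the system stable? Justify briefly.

stable

The poles can be read from the denominator factors: s = -2, -2 + 5j, -2 - 5j, -4.
Since all poles lie strictly in the left half-plane, the system is stable.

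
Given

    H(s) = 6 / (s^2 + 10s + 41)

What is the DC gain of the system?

H(0) = 6/41 ≈ 0.1463

Set s = 0: H(0) = (6) / (41) = 6/41.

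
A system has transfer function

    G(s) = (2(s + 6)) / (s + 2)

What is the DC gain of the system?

G(0) = 6

Set s = 0: G(0) = (12) / (2) = 6.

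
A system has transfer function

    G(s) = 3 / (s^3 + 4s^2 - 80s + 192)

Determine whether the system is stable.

unstable

The denominator s^3 + 4s^2 - 80s + 192 factors as (s - 4)^2(s + 12), giving poles at s = 4, 4, -12.
Since the pole(s) at s = 4, 4 lie in the right half-plane, the system is unstable.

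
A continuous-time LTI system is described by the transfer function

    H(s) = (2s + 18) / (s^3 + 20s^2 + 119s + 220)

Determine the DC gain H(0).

H(0) = 9/110 ≈ 0.08182

Set s = 0: H(0) = (18) / (220) = 9/110.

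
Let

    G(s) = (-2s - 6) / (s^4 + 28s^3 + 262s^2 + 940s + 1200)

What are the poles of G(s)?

s = -3 + j, -3 - j, -10, -12

The poles are the roots of the denominator s^4 + 28s^3 + 262s^2 + 940s + 1200 = 0.
Trying s = -10: the polynomial evaluates to 0, so (s + 10) is a factor.
Dividing out leaves s^3 + 18s^2 + 82s + 120 = 0.
This factors further as (s^2 + 6s + 10)(s + 12) = 0.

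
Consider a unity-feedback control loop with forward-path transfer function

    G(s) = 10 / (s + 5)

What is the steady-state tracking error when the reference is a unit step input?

G(s) has no poles at the origin.
This is a Type 0 system. Kp = lim_{s→0} G(s) = 10/5 = 2.
e_ss = 1/(1 + Kp) = 1/(1 + 2) = 1/3 ≈ 0.3333.

e_ss = 0.3333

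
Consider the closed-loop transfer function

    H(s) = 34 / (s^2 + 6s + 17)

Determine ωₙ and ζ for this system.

Compare the denominator to the standard form s^2 + 2ζωₙs + ωₙ².
ωₙ² = 17, so ωₙ = √17 ≈ 4.123 rad/s.
2ζωₙ = 6, so ζ = 6/(2·√17) ≈ 0.7276.

ωₙ ≈ 4.123 rad/s, ζ ≈ 0.7276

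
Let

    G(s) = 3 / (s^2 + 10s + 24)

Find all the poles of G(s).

s = -6, -4

The poles are the roots of the denominator s^2 + 10s + 24 = 0.
Factoring: (s + 6)(s + 4) = 0, so s = -6 and s = -4.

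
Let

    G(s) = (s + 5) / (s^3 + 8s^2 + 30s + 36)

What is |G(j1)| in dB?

Substitute s = j1: numerator = 5 + j1, denominator = 28 + j29.
|G(j1)| = |5 + j1| / |28 + j29| = 5.0990 / 40.311 ≈ 0.1265.
In decibels: 20·log₁₀(0.1265) ≈ -18.0 dB.

|G(j1)|_dB ≈ -18.0 dB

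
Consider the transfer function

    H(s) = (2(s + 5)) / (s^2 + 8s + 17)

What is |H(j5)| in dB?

Substitute s = j5: numerator = 10 + j10, denominator = -8 + j40.
|H(j5)| = |10 + j10| / |-8 + j40| = 14.142 / 40.792 ≈ 0.3467.
In decibels: 20·log₁₀(0.3467) ≈ -9.20 dB.

|H(j5)|_dB ≈ -9.20 dB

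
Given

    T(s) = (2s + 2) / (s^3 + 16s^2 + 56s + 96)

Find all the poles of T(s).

The poles are the roots of the denominator s^3 + 16s^2 + 56s + 96 = 0.
Trying s = -12: the polynomial evaluates to 0, so (s + 12) is a factor.
Dividing out leaves s^2 + 4s + 8 = 0.
The quadratic formula then gives s = -2 ± 2j.

s = -2 ± 2j, -12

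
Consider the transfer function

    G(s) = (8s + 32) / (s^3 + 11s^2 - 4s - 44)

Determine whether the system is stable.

The denominator s^3 + 11s^2 - 4s - 44 factors as (s - 2)(s + 2)(s + 11), giving poles at s = 2, -2, -11.
Since the pole(s) at s = 2 lie in the right half-plane, the system is unstable.

unstable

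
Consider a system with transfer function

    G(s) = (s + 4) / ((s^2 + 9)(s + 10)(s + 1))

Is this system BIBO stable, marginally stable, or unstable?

marginally stable

The poles can be read from the denominator factors: s = 3j, -3j, -10, -1.
Since the simple pole(s) at s = 3j, -3j lie on the jω-axis with none in the right half-plane, the system is marginally stable.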